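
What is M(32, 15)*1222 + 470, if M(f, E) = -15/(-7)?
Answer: 21620/7 ≈ 3088.6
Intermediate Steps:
M(f, E) = 15/7 (M(f, E) = -15*(-⅐) = 15/7)
M(32, 15)*1222 + 470 = (15/7)*1222 + 470 = 18330/7 + 470 = 21620/7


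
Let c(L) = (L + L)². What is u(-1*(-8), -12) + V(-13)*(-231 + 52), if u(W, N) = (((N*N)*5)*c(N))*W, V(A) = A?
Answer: 3320087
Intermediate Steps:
c(L) = 4*L² (c(L) = (2*L)² = 4*L²)
u(W, N) = 20*W*N⁴ (u(W, N) = (((N*N)*5)*(4*N²))*W = ((N²*5)*(4*N²))*W = ((5*N²)*(4*N²))*W = (20*N⁴)*W = 20*W*N⁴)
u(-1*(-8), -12) + V(-13)*(-231 + 52) = 20*(-1*(-8))*(-12)⁴ - 13*(-231 + 52) = 20*8*20736 - 13*(-179) = 3317760 + 2327 = 3320087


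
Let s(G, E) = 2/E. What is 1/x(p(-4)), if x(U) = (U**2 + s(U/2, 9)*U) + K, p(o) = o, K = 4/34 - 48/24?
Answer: 153/2024 ≈ 0.075593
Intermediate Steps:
K = -32/17 (K = 4*(1/34) - 48*1/24 = 2/17 - 2 = -32/17 ≈ -1.8824)
x(U) = -32/17 + U**2 + 2*U/9 (x(U) = (U**2 + (2/9)*U) - 32/17 = (U**2 + (2*(1/9))*U) - 32/17 = (U**2 + 2*U/9) - 32/17 = -32/17 + U**2 + 2*U/9)
1/x(p(-4)) = 1/(-32/17 + (-4)**2 + (2/9)*(-4)) = 1/(-32/17 + 16 - 8/9) = 1/(2024/153) = 153/2024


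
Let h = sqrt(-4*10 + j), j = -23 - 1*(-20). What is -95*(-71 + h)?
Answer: 6745 - 95*I*sqrt(43) ≈ 6745.0 - 622.96*I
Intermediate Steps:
j = -3 (j = -23 + 20 = -3)
h = I*sqrt(43) (h = sqrt(-4*10 - 3) = sqrt(-40 - 3) = sqrt(-43) = I*sqrt(43) ≈ 6.5574*I)
-95*(-71 + h) = -95*(-71 + I*sqrt(43)) = 6745 - 95*I*sqrt(43)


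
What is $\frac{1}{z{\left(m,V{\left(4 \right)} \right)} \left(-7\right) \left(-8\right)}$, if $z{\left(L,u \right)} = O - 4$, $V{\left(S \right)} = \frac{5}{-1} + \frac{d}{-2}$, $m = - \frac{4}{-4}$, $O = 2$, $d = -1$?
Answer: $- \frac{1}{112} \approx -0.0089286$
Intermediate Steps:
$m = 1$ ($m = \left(-4\right) \left(- \frac{1}{4}\right) = 1$)
$V{\left(S \right)} = - \frac{9}{2}$ ($V{\left(S \right)} = \frac{5}{-1} - \frac{1}{-2} = 5 \left(-1\right) - - \frac{1}{2} = -5 + \frac{1}{2} = - \frac{9}{2}$)
$z{\left(L,u \right)} = -2$ ($z{\left(L,u \right)} = 2 - 4 = -2$)
$\frac{1}{z{\left(m,V{\left(4 \right)} \right)} \left(-7\right) \left(-8\right)} = \frac{1}{\left(-2\right) \left(-7\right) \left(-8\right)} = \frac{1}{14 \left(-8\right)} = \frac{1}{-112} = - \frac{1}{112}$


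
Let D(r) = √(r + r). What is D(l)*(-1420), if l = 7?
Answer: -1420*√14 ≈ -5313.2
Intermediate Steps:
D(r) = √2*√r (D(r) = √(2*r) = √2*√r)
D(l)*(-1420) = (√2*√7)*(-1420) = √14*(-1420) = -1420*√14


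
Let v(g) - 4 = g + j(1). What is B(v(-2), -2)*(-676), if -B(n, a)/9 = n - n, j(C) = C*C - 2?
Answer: 0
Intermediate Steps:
j(C) = -2 + C² (j(C) = C² - 2 = -2 + C²)
v(g) = 3 + g (v(g) = 4 + (g + (-2 + 1²)) = 4 + (g + (-2 + 1)) = 4 + (g - 1) = 4 + (-1 + g) = 3 + g)
B(n, a) = 0 (B(n, a) = -9*(n - n) = -9*0 = 0)
B(v(-2), -2)*(-676) = 0*(-676) = 0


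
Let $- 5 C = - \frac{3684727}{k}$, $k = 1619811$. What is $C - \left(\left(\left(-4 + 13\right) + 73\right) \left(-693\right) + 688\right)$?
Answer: $\frac{454668434317}{8099055} \approx 56138.0$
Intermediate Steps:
$C = \frac{3684727}{8099055}$ ($C = - \frac{\left(-3684727\right) \frac{1}{1619811}}{5} = \left(- \frac{1}{5}\right) \left(- \frac{3684727}{1619811}\right) = \frac{3684727}{8099055} \approx 0.45496$)
$C - \left(\left(\left(-4 + 13\right) + 73\right) \left(-693\right) + 688\right) = \frac{3684727}{8099055} - \left(\left(\left(-4 + 13\right) + 73\right) \left(-693\right) + 688\right) = \frac{3684727}{8099055} - \left(\left(9 + 73\right) \left(-693\right) + 688\right) = \frac{3684727}{8099055} - \left(82 \left(-693\right) + 688\right) = \frac{3684727}{8099055} - \left(-56826 + 688\right) = \frac{3684727}{8099055} - -56138 = \frac{3684727}{8099055} + 56138 = \frac{454668434317}{8099055}$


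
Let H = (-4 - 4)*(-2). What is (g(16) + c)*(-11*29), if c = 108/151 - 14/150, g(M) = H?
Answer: -60049517/11325 ≈ -5302.4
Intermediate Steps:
H = 16 (H = -8*(-2) = 16)
g(M) = 16
c = 7043/11325 (c = 108*(1/151) - 14*1/150 = 108/151 - 7/75 = 7043/11325 ≈ 0.62190)
(g(16) + c)*(-11*29) = (16 + 7043/11325)*(-11*29) = (188243/11325)*(-319) = -60049517/11325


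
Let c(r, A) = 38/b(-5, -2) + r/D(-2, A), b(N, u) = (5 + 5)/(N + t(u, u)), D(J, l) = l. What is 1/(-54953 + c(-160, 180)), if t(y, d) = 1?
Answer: -45/2473609 ≈ -1.8192e-5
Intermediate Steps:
b(N, u) = 10/(1 + N) (b(N, u) = (5 + 5)/(N + 1) = 10/(1 + N))
c(r, A) = -76/5 + r/A (c(r, A) = 38/((10/(1 - 5))) + r/A = 38/((10/(-4))) + r/A = 38/((10*(-1/4))) + r/A = 38/(-5/2) + r/A = 38*(-2/5) + r/A = -76/5 + r/A)
1/(-54953 + c(-160, 180)) = 1/(-54953 + (-76/5 - 160/180)) = 1/(-54953 + (-76/5 - 160*1/180)) = 1/(-54953 + (-76/5 - 8/9)) = 1/(-54953 - 724/45) = 1/(-2473609/45) = -45/2473609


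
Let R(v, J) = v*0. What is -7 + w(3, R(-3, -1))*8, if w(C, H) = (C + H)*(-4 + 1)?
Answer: -79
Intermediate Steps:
R(v, J) = 0
w(C, H) = -3*C - 3*H (w(C, H) = (C + H)*(-3) = -3*C - 3*H)
-7 + w(3, R(-3, -1))*8 = -7 + (-3*3 - 3*0)*8 = -7 + (-9 + 0)*8 = -7 - 9*8 = -7 - 72 = -79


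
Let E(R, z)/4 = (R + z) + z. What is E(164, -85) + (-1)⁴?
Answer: -23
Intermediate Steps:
E(R, z) = 4*R + 8*z (E(R, z) = 4*((R + z) + z) = 4*(R + 2*z) = 4*R + 8*z)
E(164, -85) + (-1)⁴ = (4*164 + 8*(-85)) + (-1)⁴ = (656 - 680) + 1 = -24 + 1 = -23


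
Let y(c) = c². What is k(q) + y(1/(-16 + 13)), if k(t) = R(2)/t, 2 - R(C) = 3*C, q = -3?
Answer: 13/9 ≈ 1.4444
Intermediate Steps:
R(C) = 2 - 3*C
k(t) = -4/t (k(t) = (2 - 3*2)/t = (2 - 6)/t = -4/t)
k(q) + y(1/(-16 + 13)) = -4/(-3) + (1/(-16 + 13))² = -4*(-⅓) + (1/(-3))² = 4/3 + (-⅓)² = 4/3 + ⅑ = 13/9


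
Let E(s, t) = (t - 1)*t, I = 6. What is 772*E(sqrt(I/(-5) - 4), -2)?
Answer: 4632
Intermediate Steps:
E(s, t) = t*(-1 + t) (E(s, t) = (-1 + t)*t = t*(-1 + t))
772*E(sqrt(I/(-5) - 4), -2) = 772*(-2*(-1 - 2)) = 772*(-2*(-3)) = 772*6 = 4632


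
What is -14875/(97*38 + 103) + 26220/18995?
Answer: -36640609/14394411 ≈ -2.5455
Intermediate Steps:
-14875/(97*38 + 103) + 26220/18995 = -14875/(3686 + 103) + 26220*(1/18995) = -14875/3789 + 5244/3799 = -36640609/14394411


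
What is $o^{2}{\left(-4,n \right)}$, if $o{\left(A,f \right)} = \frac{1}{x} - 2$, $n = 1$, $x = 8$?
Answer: $\frac{225}{64} \approx 3.5156$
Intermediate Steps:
$o{\left(A,f \right)} = - \frac{15}{8}$ ($o{\left(A,f \right)} = \frac{1}{8} - 2 = - \frac{15}{8}$)
$o^{2}{\left(-4,n \right)} = \left(- \frac{15}{8}\right)^{2} = \frac{225}{64}$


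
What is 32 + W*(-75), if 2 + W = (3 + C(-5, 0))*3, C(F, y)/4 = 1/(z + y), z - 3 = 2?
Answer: -673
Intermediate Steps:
z = 5 (z = 3 + 2 = 5)
C(F, y) = 4/(5 + y)
W = 47/5 (W = -2 + (3 + 4/(5 + 0))*3 = -2 + (3 + 4/5)*3 = -2 + (3 + 4*(⅕))*3 = -2 + (3 + ⅘)*3 = -2 + (19/5)*3 = -2 + 57/5 = 47/5 ≈ 9.4000)
32 + W*(-75) = 32 + (47/5)*(-75) = 32 - 705 = -673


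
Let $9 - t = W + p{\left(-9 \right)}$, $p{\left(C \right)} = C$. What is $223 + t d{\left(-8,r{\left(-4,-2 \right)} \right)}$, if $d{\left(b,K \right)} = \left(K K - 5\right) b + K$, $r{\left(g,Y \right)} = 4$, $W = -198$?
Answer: $-17921$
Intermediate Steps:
$d{\left(b,K \right)} = K + b \left(-5 + K^{2}\right)$ ($d{\left(b,K \right)} = \left(K^{2} - 5\right) b + K = \left(-5 + K^{2}\right) b + K = b \left(-5 + K^{2}\right) + K = K + b \left(-5 + K^{2}\right)$)
$t = 216$ ($t = 9 - \left(-198 - 9\right) = 9 - -207 = 9 + 207 = 216$)
$223 + t d{\left(-8,r{\left(-4,-2 \right)} \right)} = 223 + 216 \left(4 - -40 - 8 \cdot 4^{2}\right) = 223 + 216 \left(4 + 40 - 128\right) = 223 + 216 \left(-84\right) = 223 - 18144 = -17921$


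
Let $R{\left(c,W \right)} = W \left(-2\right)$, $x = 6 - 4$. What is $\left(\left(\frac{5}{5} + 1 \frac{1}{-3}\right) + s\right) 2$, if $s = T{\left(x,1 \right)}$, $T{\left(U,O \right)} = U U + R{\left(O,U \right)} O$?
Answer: $\frac{4}{3} \approx 1.3333$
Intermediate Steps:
$x = 2$ ($x = 6 - 4 = 2$)
$R{\left(c,W \right)} = - 2 W$
$T{\left(U,O \right)} = U^{2} - 2 O U$ ($T{\left(U,O \right)} = U U + - 2 U O = U^{2} - 2 O U$)
$s = 0$ ($s = 2 \left(2 - 2\right) = 2 \cdot 0 = 0$)
$\left(\left(\frac{5}{5} + 1 \frac{1}{-3}\right) + s\right) 2 = \left(\left(\frac{5}{5} + 1 \frac{1}{-3}\right) + 0\right) 2 = \left(\left(5 \cdot \frac{1}{5} + 1 \left(- \frac{1}{3}\right)\right) + 0\right) 2 = \left(\left(1 - \frac{1}{3}\right) + 0\right) 2 = \left(\frac{2}{3} + 0\right) 2 = \frac{2}{3} \cdot 2 = \frac{4}{3}$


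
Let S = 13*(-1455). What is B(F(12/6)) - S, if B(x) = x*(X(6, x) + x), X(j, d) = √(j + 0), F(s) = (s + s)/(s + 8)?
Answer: 472879/25 + 2*√6/5 ≈ 18916.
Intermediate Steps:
S = -18915
F(s) = 2*s/(8 + s) (F(s) = (2*s)/(8 + s) = 2*s/(8 + s))
X(j, d) = √j
B(x) = x*(x + √6) (B(x) = x*(√6 + x) = x*(x + √6))
B(F(12/6)) - S = (2*(12/6)/(8 + 12/6))*(2*(12/6)/(8 + 12/6) + √6) - 1*(-18915) = (2*(12*(⅙))/(8 + 12*(⅙)))*(2*(12*(⅙))/(8 + 12*(⅙)) + √6) + 18915 = (2*2/(8 + 2))*(2*2/(8 + 2) + √6) + 18915 = (2*2/10)*(2*2/10 + √6) + 18915 = (2*2*(⅒))*(2*2*(⅒) + √6) + 18915 = 2*(⅖ + √6)/5 + 18915 = (4/25 + 2*√6/5) + 18915 = 472879/25 + 2*√6/5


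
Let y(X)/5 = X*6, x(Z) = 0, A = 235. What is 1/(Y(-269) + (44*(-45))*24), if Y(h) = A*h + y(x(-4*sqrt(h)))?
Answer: -1/110735 ≈ -9.0306e-6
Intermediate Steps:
y(X) = 30*X (y(X) = 5*(X*6) = 5*(6*X) = 30*X)
Y(h) = 235*h (Y(h) = 235*h + 30*0 = 235*h + 0 = 235*h)
1/(Y(-269) + (44*(-45))*24) = 1/(235*(-269) + (44*(-45))*24) = 1/(-63215 - 1980*24) = 1/(-63215 - 47520) = 1/(-110735) = -1/110735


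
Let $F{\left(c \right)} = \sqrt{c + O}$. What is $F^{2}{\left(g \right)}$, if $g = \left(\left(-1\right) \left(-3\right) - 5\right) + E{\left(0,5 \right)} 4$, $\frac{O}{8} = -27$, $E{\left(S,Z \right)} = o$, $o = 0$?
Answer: $-218$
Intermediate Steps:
$E{\left(S,Z \right)} = 0$
$O = -216$ ($O = 8 \left(-27\right) = -216$)
$g = -2$ ($g = \left(\left(-1\right) \left(-3\right) - 5\right) + 0 \cdot 4 = \left(3 - 5\right) + 0 = -2 + 0 = -2$)
$F{\left(c \right)} = \sqrt{-216 + c}$ ($F{\left(c \right)} = \sqrt{c - 216} = \sqrt{-216 + c}$)
$F^{2}{\left(g \right)} = \left(\sqrt{-216 - 2}\right)^{2} = \left(\sqrt{-218}\right)^{2} = \left(i \sqrt{218}\right)^{2} = -218$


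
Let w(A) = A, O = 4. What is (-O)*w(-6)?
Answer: 24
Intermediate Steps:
(-O)*w(-6) = -1*4*(-6) = -4*(-6) = 24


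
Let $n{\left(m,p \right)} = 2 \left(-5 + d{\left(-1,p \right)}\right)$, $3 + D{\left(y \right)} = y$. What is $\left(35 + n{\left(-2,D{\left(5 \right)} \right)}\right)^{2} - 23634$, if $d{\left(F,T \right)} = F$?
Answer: $-23105$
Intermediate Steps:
$D{\left(y \right)} = -3 + y$
$n{\left(m,p \right)} = -12$ ($n{\left(m,p \right)} = 2 \left(-5 - 1\right) = 2 \left(-6\right) = -12$)
$\left(35 + n{\left(-2,D{\left(5 \right)} \right)}\right)^{2} - 23634 = \left(35 - 12\right)^{2} - 23634 = 23^{2} - 23634 = 529 - 23634 = -23105$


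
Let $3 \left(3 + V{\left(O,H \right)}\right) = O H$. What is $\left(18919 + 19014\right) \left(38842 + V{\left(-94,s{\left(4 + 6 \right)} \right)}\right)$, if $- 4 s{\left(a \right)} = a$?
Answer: $\frac{4428753616}{3} \approx 1.4763 \cdot 10^{9}$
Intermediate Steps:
$s{\left(a \right)} = - \frac{a}{4}$
$V{\left(O,H \right)} = -3 + \frac{H O}{3}$ ($V{\left(O,H \right)} = -3 + \frac{O H}{3} = -3 + \frac{H O}{3}$)
$\left(18919 + 19014\right) \left(38842 + V{\left(-94,s{\left(4 + 6 \right)} \right)}\right) = \left(18919 + 19014\right) \left(38842 - \left(3 - \frac{1}{3} \left(- \frac{4 + 6}{4}\right) \left(-94\right)\right)\right) = 37933 \left(38842 - \left(3 - \frac{1}{3} \left(\left(- \frac{1}{4}\right) 10\right) \left(-94\right)\right)\right) = 37933 \left(38842 - \left(3 + \frac{5}{6} \left(-94\right)\right)\right) = 37933 \left(38842 + \left(-3 + \frac{235}{3}\right)\right) = 37933 \left(38842 + \frac{226}{3}\right) = 37933 \cdot \frac{116752}{3} = \frac{4428753616}{3}$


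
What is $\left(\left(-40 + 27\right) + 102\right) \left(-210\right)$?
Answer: $-18690$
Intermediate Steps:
$\left(\left(-40 + 27\right) + 102\right) \left(-210\right) = \left(-13 + 102\right) \left(-210\right) = 89 \left(-210\right) = -18690$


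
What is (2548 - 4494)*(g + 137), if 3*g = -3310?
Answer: 5641454/3 ≈ 1.8805e+6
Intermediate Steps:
g = -3310/3 (g = (⅓)*(-3310) = -3310/3 ≈ -1103.3)
(2548 - 4494)*(g + 137) = (2548 - 4494)*(-3310/3 + 137) = -1946*(-2899/3) = 5641454/3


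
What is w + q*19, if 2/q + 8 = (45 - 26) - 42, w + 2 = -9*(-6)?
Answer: 1574/31 ≈ 50.774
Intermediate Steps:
w = 52 (w = -2 - 9*(-6) = -2 + 54 = 52)
q = -2/31 (q = 2/(-8 + ((45 - 26) - 42)) = 2/(-8 + (19 - 42)) = 2/(-8 - 23) = 2/(-31) = 2*(-1/31) = -2/31 ≈ -0.064516)
w + q*19 = 52 - 2/31*19 = 52 - 38/31 = 1574/31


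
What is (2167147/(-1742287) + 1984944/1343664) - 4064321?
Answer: -198224402100212771/48771839991 ≈ -4.0643e+6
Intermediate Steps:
(2167147/(-1742287) + 1984944/1343664) - 4064321 = (2167147*(-1/1742287) + 1984944*(1/1343664)) - 4064321 = (-2167147/1742287 + 41353/27993) - 4064321 = 11383848340/48771839991 - 4064321 = -198224402100212771/48771839991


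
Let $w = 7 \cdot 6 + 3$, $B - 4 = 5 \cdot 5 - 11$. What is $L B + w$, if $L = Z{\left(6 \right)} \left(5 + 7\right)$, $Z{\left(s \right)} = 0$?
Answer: $45$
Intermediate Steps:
$B = 18$ ($B = 4 + \left(5 \cdot 5 - 11\right) = 4 + \left(25 - 11\right) = 4 + 14 = 18$)
$w = 45$ ($w = 42 + 3 = 45$)
$L = 0$ ($L = 0 \left(5 + 7\right) = 0 \cdot 12 = 0$)
$L B + w = 0 \cdot 18 + 45 = 0 + 45 = 45$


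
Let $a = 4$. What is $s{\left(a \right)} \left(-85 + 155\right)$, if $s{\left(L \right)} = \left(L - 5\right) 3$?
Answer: $-210$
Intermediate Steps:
$s{\left(L \right)} = -15 + 3 L$ ($s{\left(L \right)} = \left(-5 + L\right) 3 = -15 + 3 L$)
$s{\left(a \right)} \left(-85 + 155\right) = \left(-15 + 3 \cdot 4\right) \left(-85 + 155\right) = \left(-15 + 12\right) 70 = \left(-3\right) 70 = -210$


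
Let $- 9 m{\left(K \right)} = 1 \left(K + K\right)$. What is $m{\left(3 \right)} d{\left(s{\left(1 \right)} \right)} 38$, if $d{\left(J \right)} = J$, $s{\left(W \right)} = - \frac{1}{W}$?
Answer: $\frac{76}{3} \approx 25.333$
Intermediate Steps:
$m{\left(K \right)} = - \frac{2 K}{9}$ ($m{\left(K \right)} = - \frac{1 \left(K + K\right)}{9} = - \frac{1 \cdot 2 K}{9} = - \frac{2 K}{9}$)
$m{\left(3 \right)} d{\left(s{\left(1 \right)} \right)} 38 = \left(- \frac{2}{9}\right) 3 \left(- 1^{-1}\right) 38 = - \frac{2 \left(\left(-1\right) 1\right)}{3} \cdot 38 = \left(- \frac{2}{3}\right) \left(-1\right) 38 = \frac{2}{3} \cdot 38 = \frac{76}{3}$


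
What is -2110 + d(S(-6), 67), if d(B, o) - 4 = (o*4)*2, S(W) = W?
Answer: -1570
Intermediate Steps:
d(B, o) = 4 + 8*o (d(B, o) = 4 + (o*4)*2 = 4 + (4*o)*2 = 4 + 8*o)
-2110 + d(S(-6), 67) = -2110 + (4 + 8*67) = -2110 + (4 + 536) = -2110 + 540 = -1570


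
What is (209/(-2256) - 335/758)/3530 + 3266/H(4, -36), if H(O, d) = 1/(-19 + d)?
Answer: -542165503210691/3018234720 ≈ -1.7963e+5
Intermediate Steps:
(209/(-2256) - 335/758)/3530 + 3266/H(4, -36) = (209/(-2256) - 335/758)/3530 + 3266/(1/(-19 - 36)) = (209*(-1/2256) - 335*1/758)*(1/3530) + 3266/(1/(-55)) = (-209/2256 - 335/758)*(1/3530) + 3266/(-1/55) = -457091/855024*1/3530 + 3266*(-55) = -457091/3018234720 - 179630 = -542165503210691/3018234720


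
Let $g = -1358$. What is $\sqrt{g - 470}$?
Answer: $2 i \sqrt{457} \approx 42.755 i$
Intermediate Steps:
$\sqrt{g - 470} = \sqrt{-1358 - 470} = \sqrt{-1828} = 2 i \sqrt{457}$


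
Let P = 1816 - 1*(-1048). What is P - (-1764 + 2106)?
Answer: 2522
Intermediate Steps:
P = 2864 (P = 1816 + 1048 = 2864)
P - (-1764 + 2106) = 2864 - (-1764 + 2106) = 2864 - 1*342 = 2864 - 342 = 2522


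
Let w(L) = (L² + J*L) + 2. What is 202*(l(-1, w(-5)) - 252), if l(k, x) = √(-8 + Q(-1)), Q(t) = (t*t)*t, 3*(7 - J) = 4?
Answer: -50904 + 606*I ≈ -50904.0 + 606.0*I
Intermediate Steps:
J = 17/3 (J = 7 - ⅓*4 = 7 - 4/3 = 17/3 ≈ 5.6667)
Q(t) = t³ (Q(t) = t²*t = t³)
w(L) = 2 + L² + 17*L/3 (w(L) = (L² + 17*L/3) + 2 = 2 + L² + 17*L/3)
l(k, x) = 3*I (l(k, x) = √(-8 + (-1)³) = √(-8 - 1) = √(-9) = 3*I)
202*(l(-1, w(-5)) - 252) = 202*(3*I - 252) = 202*(-252 + 3*I) = -50904 + 606*I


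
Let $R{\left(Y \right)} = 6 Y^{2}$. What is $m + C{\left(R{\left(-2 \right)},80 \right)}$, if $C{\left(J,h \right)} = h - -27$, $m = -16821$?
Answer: $-16714$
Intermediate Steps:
$C{\left(J,h \right)} = 27 + h$ ($C{\left(J,h \right)} = h + 27 = 27 + h$)
$m + C{\left(R{\left(-2 \right)},80 \right)} = -16821 + \left(27 + 80\right) = -16821 + 107 = -16714$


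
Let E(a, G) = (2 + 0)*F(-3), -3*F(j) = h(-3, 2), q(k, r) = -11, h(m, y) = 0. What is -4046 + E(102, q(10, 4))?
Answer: -4046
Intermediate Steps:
F(j) = 0 (F(j) = -⅓*0 = 0)
E(a, G) = 0 (E(a, G) = (2 + 0)*0 = 2*0 = 0)
-4046 + E(102, q(10, 4)) = -4046 + 0 = -4046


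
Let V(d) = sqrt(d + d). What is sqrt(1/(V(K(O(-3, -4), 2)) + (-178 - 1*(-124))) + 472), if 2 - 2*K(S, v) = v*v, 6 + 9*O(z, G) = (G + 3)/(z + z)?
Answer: sqrt((25487 - 472*I*sqrt(2))/(54 - I*sqrt(2))) ≈ 21.725 - 0.e-5*I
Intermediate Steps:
O(z, G) = -2/3 + (3 + G)/(18*z) (O(z, G) = -2/3 + ((G + 3)/(z + z))/9 = -2/3 + ((3 + G)/((2*z)))/9 = -2/3 + ((3 + G)*(1/(2*z)))/9 = -2/3 + ((3 + G)/(2*z))/9 = -2/3 + (3 + G)/(18*z))
K(S, v) = 1 - v**2/2 (K(S, v) = 1 - v*v/2 = 1 - v**2/2)
V(d) = sqrt(2)*sqrt(d) (V(d) = sqrt(2*d) = sqrt(2)*sqrt(d))
sqrt(1/(V(K(O(-3, -4), 2)) + (-178 - 1*(-124))) + 472) = sqrt(1/(sqrt(2)*sqrt(1 - 1/2*2**2) + (-178 - 1*(-124))) + 472) = sqrt(1/(sqrt(2)*sqrt(1 - 1/2*4) + (-178 + 124)) + 472) = sqrt(1/(sqrt(2)*sqrt(1 - 2) - 54) + 472) = sqrt(1/(sqrt(2)*sqrt(-1) - 54) + 472) = sqrt(1/(sqrt(2)*I - 54) + 472) = sqrt(1/(I*sqrt(2) - 54) + 472) = sqrt(1/(-54 + I*sqrt(2)) + 472) = sqrt(472 + 1/(-54 + I*sqrt(2)))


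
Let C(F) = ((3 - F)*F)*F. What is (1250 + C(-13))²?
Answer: 15634116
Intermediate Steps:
C(F) = F²*(3 - F) (C(F) = (F*(3 - F))*F = F²*(3 - F))
(1250 + C(-13))² = (1250 + (-13)²*(3 - 1*(-13)))² = (1250 + 169*(3 + 13))² = (1250 + 169*16)² = (1250 + 2704)² = 3954² = 15634116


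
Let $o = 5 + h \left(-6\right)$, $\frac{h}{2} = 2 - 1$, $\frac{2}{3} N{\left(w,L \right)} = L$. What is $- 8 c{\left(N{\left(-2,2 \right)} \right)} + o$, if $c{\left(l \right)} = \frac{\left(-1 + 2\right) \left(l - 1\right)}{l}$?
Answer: $- \frac{37}{3} \approx -12.333$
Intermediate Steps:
$N{\left(w,L \right)} = \frac{3 L}{2}$
$h = 2$ ($h = 2 \left(2 - 1\right) = 2 \cdot 1 = 2$)
$o = -7$ ($o = 5 + 2 \left(-6\right) = 5 - 12 = -7$)
$c{\left(l \right)} = \frac{-1 + l}{l}$ ($c{\left(l \right)} = \frac{1 \left(-1 + l\right)}{l} = \frac{-1 + l}{l}$)
$- 8 c{\left(N{\left(-2,2 \right)} \right)} + o = - 8 \frac{-1 + \frac{3}{2} \cdot 2}{\frac{3}{2} \cdot 2} - 7 = - 8 \frac{-1 + 3}{3} - 7 = - 8 \cdot \frac{1}{3} \cdot 2 - 7 = \left(-8\right) \frac{2}{3} - 7 = - \frac{16}{3} - 7 = - \frac{37}{3}$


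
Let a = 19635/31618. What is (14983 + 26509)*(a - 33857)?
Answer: -22207991179286/15809 ≈ -1.4048e+9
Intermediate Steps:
a = 19635/31618 (a = 19635*(1/31618) = 19635/31618 ≈ 0.62101)
(14983 + 26509)*(a - 33857) = (14983 + 26509)*(19635/31618 - 33857) = 41492*(-1070470991/31618) = -22207991179286/15809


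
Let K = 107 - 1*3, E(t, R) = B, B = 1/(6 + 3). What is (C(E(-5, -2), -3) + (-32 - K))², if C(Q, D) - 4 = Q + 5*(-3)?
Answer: 1747684/81 ≈ 21576.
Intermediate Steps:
B = ⅑ (B = 1/9 = ⅑ ≈ 0.11111)
E(t, R) = ⅑
C(Q, D) = -11 + Q (C(Q, D) = 4 + (Q + 5*(-3)) = 4 + (Q - 15) = 4 + (-15 + Q) = -11 + Q)
K = 104 (K = 107 - 3 = 104)
(C(E(-5, -2), -3) + (-32 - K))² = ((-11 + ⅑) + (-32 - 1*104))² = (-98/9 + (-32 - 104))² = (-98/9 - 136)² = (-1322/9)² = 1747684/81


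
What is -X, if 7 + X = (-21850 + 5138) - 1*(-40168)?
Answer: -23449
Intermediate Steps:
X = 23449 (X = -7 + ((-21850 + 5138) - 1*(-40168)) = -7 + (-16712 + 40168) = -7 + 23456 = 23449)
-X = -1*23449 = -23449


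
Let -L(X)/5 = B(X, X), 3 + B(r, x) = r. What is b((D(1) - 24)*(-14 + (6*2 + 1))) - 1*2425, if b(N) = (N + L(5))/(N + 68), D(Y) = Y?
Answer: -16974/7 ≈ -2424.9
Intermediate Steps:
B(r, x) = -3 + r
L(X) = 15 - 5*X (L(X) = -5*(-3 + X) = 15 - 5*X)
b(N) = (-10 + N)/(68 + N) (b(N) = (N + (15 - 5*5))/(N + 68) = (N + (15 - 25))/(68 + N) = (N - 10)/(68 + N) = (-10 + N)/(68 + N))
b((D(1) - 24)*(-14 + (6*2 + 1))) - 1*2425 = (-10 + (1 - 24)*(-14 + (6*2 + 1)))/(68 + (1 - 24)*(-14 + (6*2 + 1))) - 1*2425 = (-10 - 23*(-14 + (12 + 1)))/(68 - 23*(-14 + (12 + 1))) - 2425 = (-10 - 23*(-14 + 13))/(68 - 23*(-14 + 13)) - 2425 = (-10 - 23*(-1))/(68 - 23*(-1)) - 2425 = (-10 + 23)/(68 + 23) - 2425 = 13/91 - 2425 = (1/91)*13 - 2425 = ⅐ - 2425 = -16974/7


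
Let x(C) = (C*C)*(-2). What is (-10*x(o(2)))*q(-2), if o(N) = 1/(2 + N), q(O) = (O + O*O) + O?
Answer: 0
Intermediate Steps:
q(O) = O² + 2*O (q(O) = (O + O²) + O = O² + 2*O)
x(C) = -2*C² (x(C) = C²*(-2) = -2*C²)
(-10*x(o(2)))*q(-2) = (-(-20)*(1/(2 + 2))²)*(-2*(2 - 2)) = (-(-20)*(1/4)²)*(-2*0) = -(-20)*(¼)²*0 = -(-20)/16*0 = -10*(-⅛)*0 = (5/4)*0 = 0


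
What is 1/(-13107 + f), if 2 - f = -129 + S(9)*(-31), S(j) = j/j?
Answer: -1/12945 ≈ -7.7250e-5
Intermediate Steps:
S(j) = 1
f = 162 (f = 2 - (-129 + 1*(-31)) = 2 - (-129 - 31) = 2 - 1*(-160) = 2 + 160 = 162)
1/(-13107 + f) = 1/(-13107 + 162) = 1/(-12945) = -1/12945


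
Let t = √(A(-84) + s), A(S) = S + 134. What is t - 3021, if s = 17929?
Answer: -3021 + √17979 ≈ -2886.9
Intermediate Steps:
A(S) = 134 + S
t = √17979 (t = √((134 - 84) + 17929) = √(50 + 17929) = √17979 ≈ 134.09)
t - 3021 = √17979 - 3021 = -3021 + √17979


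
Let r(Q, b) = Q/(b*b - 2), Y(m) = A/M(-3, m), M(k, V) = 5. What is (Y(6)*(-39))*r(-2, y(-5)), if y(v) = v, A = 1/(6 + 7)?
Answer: 6/115 ≈ 0.052174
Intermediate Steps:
A = 1/13 ≈ 0.076923
Y(m) = 1/65 (Y(m) = (1/13)/5 = (1/13)*(⅕) = 1/65)
r(Q, b) = Q/(-2 + b²) (r(Q, b) = Q/(b² - 2) = Q/(-2 + b²))
(Y(6)*(-39))*r(-2, y(-5)) = ((1/65)*(-39))*(-2/(-2 + (-5)²)) = -(-6)/(5*(-2 + 25)) = -(-6)/(5*23) = -⅗*(-2/23) = 6/115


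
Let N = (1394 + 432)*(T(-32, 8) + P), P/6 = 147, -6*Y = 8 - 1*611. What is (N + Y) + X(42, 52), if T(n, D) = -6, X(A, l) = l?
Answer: 3199457/2 ≈ 1.5997e+6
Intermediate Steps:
Y = 201/2 (Y = -(8 - 1*611)/6 = -(8 - 611)/6 = -⅙*(-603) = 201/2 ≈ 100.50)
P = 882 (P = 6*147 = 882)
N = 1599576 (N = (1394 + 432)*(-6 + 882) = 1826*876 = 1599576)
(N + Y) + X(42, 52) = (1599576 + 201/2) + 52 = 3199353/2 + 52 = 3199457/2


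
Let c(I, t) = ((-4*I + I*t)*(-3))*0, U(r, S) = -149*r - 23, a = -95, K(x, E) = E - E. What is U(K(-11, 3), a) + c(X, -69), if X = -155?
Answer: -23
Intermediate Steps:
K(x, E) = 0
U(r, S) = -23 - 149*r
c(I, t) = 0 (c(I, t) = (12*I - 3*I*t)*0 = 0)
U(K(-11, 3), a) + c(X, -69) = (-23 - 149*0) + 0 = (-23 + 0) + 0 = -23 + 0 = -23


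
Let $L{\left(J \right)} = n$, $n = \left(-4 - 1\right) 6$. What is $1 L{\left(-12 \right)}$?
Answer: $-30$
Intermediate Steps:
$n = -30$ ($n = \left(-5\right) 6 = -30$)
$L{\left(J \right)} = -30$
$1 L{\left(-12 \right)} = 1 \left(-30\right) = -30$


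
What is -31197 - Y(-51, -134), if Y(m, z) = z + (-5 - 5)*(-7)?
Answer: -31133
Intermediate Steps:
Y(m, z) = 70 + z (Y(m, z) = z - 10*(-7) = z + 70 = 70 + z)
-31197 - Y(-51, -134) = -31197 - (70 - 134) = -31197 - 1*(-64) = -31197 + 64 = -31133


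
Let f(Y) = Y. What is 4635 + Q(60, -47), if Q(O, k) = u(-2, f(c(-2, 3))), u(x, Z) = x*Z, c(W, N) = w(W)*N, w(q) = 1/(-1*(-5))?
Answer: 23169/5 ≈ 4633.8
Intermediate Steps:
w(q) = ⅕ (w(q) = 1/5 = ⅕)
c(W, N) = N/5
u(x, Z) = Z*x
Q(O, k) = -6/5 (Q(O, k) = ((⅕)*3)*(-2) = (⅗)*(-2) = -6/5)
4635 + Q(60, -47) = 4635 - 6/5 = 23169/5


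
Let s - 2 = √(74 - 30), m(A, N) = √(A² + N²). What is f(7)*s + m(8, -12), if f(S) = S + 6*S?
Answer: 98 + 4*√13 + 98*√11 ≈ 437.45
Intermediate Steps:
s = 2 + 2*√11 (s = 2 + √(74 - 30) = 2 + √44 = 2 + 2*√11 ≈ 8.6333)
f(S) = 7*S
f(7)*s + m(8, -12) = (7*7)*(2 + 2*√11) + √(8² + (-12)²) = 49*(2 + 2*√11) + √(64 + 144) = (98 + 98*√11) + √208 = (98 + 98*√11) + 4*√13 = 98 + 4*√13 + 98*√11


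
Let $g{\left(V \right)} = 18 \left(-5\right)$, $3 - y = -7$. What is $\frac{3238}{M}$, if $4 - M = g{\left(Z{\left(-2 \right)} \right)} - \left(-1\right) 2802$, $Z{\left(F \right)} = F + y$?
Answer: $- \frac{1619}{1354} \approx -1.1957$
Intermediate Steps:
$y = 10$ ($y = 3 - -7 = 3 + 7 = 10$)
$Z{\left(F \right)} = 10 + F$ ($Z{\left(F \right)} = F + 10 = 10 + F$)
$g{\left(V \right)} = -90$
$M = -2708$ ($M = 4 - \left(-90 - \left(-1\right) 2802\right) = 4 - \left(-90 - -2802\right) = 4 - \left(-90 + 2802\right) = 4 - 2712 = -2708$)
$\frac{3238}{M} = \frac{3238}{-2708} = 3238 \left(- \frac{1}{2708}\right) = - \frac{1619}{1354}$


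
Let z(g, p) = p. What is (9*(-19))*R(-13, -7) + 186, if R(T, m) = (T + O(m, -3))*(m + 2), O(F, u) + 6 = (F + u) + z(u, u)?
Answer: -27174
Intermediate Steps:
O(F, u) = -6 + F + 2*u (O(F, u) = -6 + ((F + u) + u) = -6 + (F + 2*u) = -6 + F + 2*u)
R(T, m) = (2 + m)*(-12 + T + m) (R(T, m) = (T + (-6 + m + 2*(-3)))*(m + 2) = (T + (-6 + m - 6))*(2 + m) = (T + (-12 + m))*(2 + m) = (-12 + T + m)*(2 + m) = (2 + m)*(-12 + T + m))
(9*(-19))*R(-13, -7) + 186 = (9*(-19))*(-24 + (-7)² - 10*(-7) + 2*(-13) - 13*(-7)) + 186 = -171*(-24 + 49 + 70 - 26 + 91) + 186 = -171*160 + 186 = -27360 + 186 = -27174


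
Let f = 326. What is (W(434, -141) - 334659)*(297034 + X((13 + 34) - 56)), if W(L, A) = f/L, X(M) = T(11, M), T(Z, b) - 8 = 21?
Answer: -21572964592920/217 ≈ -9.9415e+10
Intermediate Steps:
T(Z, b) = 29 (T(Z, b) = 8 + 21 = 29)
X(M) = 29
W(L, A) = 326/L
(W(434, -141) - 334659)*(297034 + X((13 + 34) - 56)) = (326/434 - 334659)*(297034 + 29) = (326*(1/434) - 334659)*297063 = (163/217 - 334659)*297063 = -72620840/217*297063 = -21572964592920/217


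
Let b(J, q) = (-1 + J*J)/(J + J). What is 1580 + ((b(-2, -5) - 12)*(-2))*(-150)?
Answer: -2245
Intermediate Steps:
b(J, q) = (-1 + J²)/(2*J) (b(J, q) = (-1 + J²)/((2*J)) = (-1 + J²)*(1/(2*J)) = (-1 + J²)/(2*J))
1580 + ((b(-2, -5) - 12)*(-2))*(-150) = 1580 + (((½)*(-1 + (-2)²)/(-2) - 12)*(-2))*(-150) = 1580 + (((½)*(-½)*(-1 + 4) - 12)*(-2))*(-150) = 1580 + (((½)*(-½)*3 - 12)*(-2))*(-150) = 1580 + ((-¾ - 12)*(-2))*(-150) = 1580 - 51/4*(-2)*(-150) = 1580 + (51/2)*(-150) = 1580 - 3825 = -2245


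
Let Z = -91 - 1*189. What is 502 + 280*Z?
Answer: -77898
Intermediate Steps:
Z = -280 (Z = -91 - 189 = -280)
502 + 280*Z = 502 + 280*(-280) = 502 - 78400 = -77898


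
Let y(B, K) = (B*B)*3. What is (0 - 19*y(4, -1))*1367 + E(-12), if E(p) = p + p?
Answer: -1246728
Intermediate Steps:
y(B, K) = 3*B² (y(B, K) = B²*3 = 3*B²)
E(p) = 2*p
(0 - 19*y(4, -1))*1367 + E(-12) = (0 - 57*4²)*1367 + 2*(-12) = (0 - 57*16)*1367 - 24 = (0 - 19*48)*1367 - 24 = (0 - 912)*1367 - 24 = -912*1367 - 24 = -1246704 - 24 = -1246728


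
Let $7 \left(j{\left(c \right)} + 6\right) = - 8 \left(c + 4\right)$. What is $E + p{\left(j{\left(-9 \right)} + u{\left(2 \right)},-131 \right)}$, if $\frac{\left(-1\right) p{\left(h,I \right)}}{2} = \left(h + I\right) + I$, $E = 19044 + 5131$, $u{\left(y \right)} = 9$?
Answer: $\frac{172771}{7} \approx 24682.0$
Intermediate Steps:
$j{\left(c \right)} = - \frac{74}{7} - \frac{8 c}{7}$ ($j{\left(c \right)} = -6 + \frac{\left(-8\right) \left(c + 4\right)}{7} = -6 + \frac{\left(-8\right) \left(4 + c\right)}{7} = -6 + \frac{-32 - 8 c}{7} = -6 - \left(\frac{32}{7} + \frac{8 c}{7}\right) = - \frac{74}{7} - \frac{8 c}{7}$)
$E = 24175$
$p{\left(h,I \right)} = - 4 I - 2 h$ ($p{\left(h,I \right)} = - 2 \left(\left(h + I\right) + I\right) = - 2 \left(\left(I + h\right) + I\right) = - 2 \left(h + 2 I\right) = - 4 I - 2 h$)
$E + p{\left(j{\left(-9 \right)} + u{\left(2 \right)},-131 \right)} = 24175 - \left(-524 + 2 \left(\left(- \frac{74}{7} - - \frac{72}{7}\right) + 9\right)\right) = 24175 + \left(524 - 2 \left(\left(- \frac{74}{7} + \frac{72}{7}\right) + 9\right)\right) = 24175 + \left(524 - 2 \left(- \frac{2}{7} + 9\right)\right) = 24175 + \left(524 - \frac{122}{7}\right) = 24175 + \frac{3546}{7} = \frac{172771}{7}$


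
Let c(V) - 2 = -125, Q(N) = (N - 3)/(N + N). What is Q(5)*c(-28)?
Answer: -123/5 ≈ -24.600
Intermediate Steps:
Q(N) = (-3 + N)/(2*N) (Q(N) = (-3 + N)/((2*N)) = (-3 + N)*(1/(2*N)) = (-3 + N)/(2*N))
c(V) = -123 (c(V) = 2 - 125 = -123)
Q(5)*c(-28) = ((½)*(-3 + 5)/5)*(-123) = ((½)*(⅕)*2)*(-123) = (⅕)*(-123) = -123/5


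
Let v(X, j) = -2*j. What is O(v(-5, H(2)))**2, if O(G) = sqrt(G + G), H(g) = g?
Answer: -8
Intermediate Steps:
O(G) = sqrt(2)*sqrt(G) (O(G) = sqrt(2*G) = sqrt(2)*sqrt(G))
O(v(-5, H(2)))**2 = (sqrt(2)*sqrt(-2*2))**2 = (sqrt(2)*sqrt(-4))**2 = (sqrt(2)*(2*I))**2 = (2*I*sqrt(2))**2 = -8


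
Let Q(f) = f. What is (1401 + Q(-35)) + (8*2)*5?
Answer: 1446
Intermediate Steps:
(1401 + Q(-35)) + (8*2)*5 = (1401 - 35) + (8*2)*5 = 1366 + 16*5 = 1366 + 80 = 1446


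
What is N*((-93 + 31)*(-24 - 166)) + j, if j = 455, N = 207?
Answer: 2438915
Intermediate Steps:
N*((-93 + 31)*(-24 - 166)) + j = 207*((-93 + 31)*(-24 - 166)) + 455 = 207*(-62*(-190)) + 455 = 207*11780 + 455 = 2438460 + 455 = 2438915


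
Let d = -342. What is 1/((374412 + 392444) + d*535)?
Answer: 1/583886 ≈ 1.7127e-6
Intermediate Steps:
1/((374412 + 392444) + d*535) = 1/((374412 + 392444) - 342*535) = 1/(766856 - 182970) = 1/583886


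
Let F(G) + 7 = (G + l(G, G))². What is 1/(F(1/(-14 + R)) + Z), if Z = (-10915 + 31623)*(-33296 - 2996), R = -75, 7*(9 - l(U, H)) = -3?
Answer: -388129/291692393844158 ≈ -1.3306e-9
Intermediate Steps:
l(U, H) = 66/7 (l(U, H) = 9 - ⅐*(-3) = 9 + 3/7 = 66/7)
F(G) = -7 + (66/7 + G)² (F(G) = -7 + (G + 66/7)² = -7 + (66/7 + G)²)
Z = -751534736 (Z = 20708*(-36292) = -751534736)
1/(F(1/(-14 + R)) + Z) = 1/((-7 + (66 + 7/(-14 - 75))²/49) - 751534736) = 1/((-7 + (66 + 7/(-89))²/49) - 751534736) = 1/((-7 + (66 + 7*(-1/89))²/49) - 751534736) = 1/((-7 + (66 - 7/89)²/49) - 751534736) = 1/((-7 + (5867/89)²/49) - 751534736) = 1/((-7 + (1/49)*(34421689/7921)) - 751534736) = 1/((-7 + 34421689/388129) - 751534736) = 1/(31704786/388129 - 751534736) = 1/(-291692393844158/388129) = -388129/291692393844158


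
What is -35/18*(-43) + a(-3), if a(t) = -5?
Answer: 1415/18 ≈ 78.611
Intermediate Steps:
-35/18*(-43) + a(-3) = -35/18*(-43) - 5 = 1505/18 - 5 = 1415/18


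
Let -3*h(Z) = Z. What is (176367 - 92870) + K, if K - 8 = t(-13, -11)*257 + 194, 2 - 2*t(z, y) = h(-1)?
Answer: 503479/6 ≈ 83913.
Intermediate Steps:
h(Z) = -Z/3
t(z, y) = 5/6 (t(z, y) = 1 - (-1)*(-1)/6 = 1 - 1/2*1/3 = 1 - 1/6 = 5/6)
K = 2497/6 (K = 8 + ((5/6)*257 + 194) = 8 + (1285/6 + 194) = 8 + 2449/6 = 2497/6 ≈ 416.17)
(176367 - 92870) + K = (176367 - 92870) + 2497/6 = 83497 + 2497/6 = 503479/6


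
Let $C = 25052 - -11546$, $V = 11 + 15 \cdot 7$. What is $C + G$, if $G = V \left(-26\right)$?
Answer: $33582$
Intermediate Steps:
$V = 116$ ($V = 11 + 105 = 116$)
$G = -3016$ ($G = 116 \left(-26\right) = -3016$)
$C = 36598$ ($C = 25052 + 11546 = 36598$)
$C + G = 36598 - 3016 = 33582$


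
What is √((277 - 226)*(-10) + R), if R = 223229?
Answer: √222719 ≈ 471.93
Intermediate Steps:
√((277 - 226)*(-10) + R) = √((277 - 226)*(-10) + 223229) = √(51*(-10) + 223229) = √(-510 + 223229) = √222719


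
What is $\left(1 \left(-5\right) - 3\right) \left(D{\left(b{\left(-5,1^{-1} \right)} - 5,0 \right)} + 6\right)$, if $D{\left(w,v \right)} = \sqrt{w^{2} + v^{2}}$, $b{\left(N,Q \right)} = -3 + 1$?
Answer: $-104$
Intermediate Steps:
$b{\left(N,Q \right)} = -2$
$D{\left(w,v \right)} = \sqrt{v^{2} + w^{2}}$
$\left(1 \left(-5\right) - 3\right) \left(D{\left(b{\left(-5,1^{-1} \right)} - 5,0 \right)} + 6\right) = \left(1 \left(-5\right) - 3\right) \left(\sqrt{0^{2} + \left(-2 - 5\right)^{2}} + 6\right) = \left(-5 - 3\right) \left(\sqrt{0 + \left(-7\right)^{2}} + 6\right) = - 8 \left(\sqrt{0 + 49} + 6\right) = - 8 \left(\sqrt{49} + 6\right) = - 8 \left(7 + 6\right) = \left(-8\right) 13 = -104$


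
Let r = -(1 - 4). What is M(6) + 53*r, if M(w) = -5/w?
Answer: 949/6 ≈ 158.17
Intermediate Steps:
M(w) = -5/w
r = 3 (r = -1*(-3) = 3)
M(6) + 53*r = -5/6 + 53*3 = -5*⅙ + 159 = -⅚ + 159 = 949/6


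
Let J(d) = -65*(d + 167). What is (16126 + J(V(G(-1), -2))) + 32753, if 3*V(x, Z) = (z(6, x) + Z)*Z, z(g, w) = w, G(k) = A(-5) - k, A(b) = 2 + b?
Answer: 113552/3 ≈ 37851.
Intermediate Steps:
G(k) = -3 - k (G(k) = (2 - 5) - k = -3 - k)
V(x, Z) = Z*(Z + x)/3 (V(x, Z) = ((x + Z)*Z)/3 = ((Z + x)*Z)/3 = (Z*(Z + x))/3 = Z*(Z + x)/3)
J(d) = -10855 - 65*d (J(d) = -65*(167 + d) = -10855 - 65*d)
(16126 + J(V(G(-1), -2))) + 32753 = (16126 + (-10855 - 65*(-2)*(-2 + (-3 - 1*(-1)))/3)) + 32753 = (16126 + (-10855 - 65*(-2)*(-2 + (-3 + 1))/3)) + 32753 = (16126 + (-10855 - 65*(-2)*(-2 - 2)/3)) + 32753 = (16126 + (-10855 - 65*(-2)*(-4)/3)) + 32753 = (16126 + (-10855 - 65*8/3)) + 32753 = (16126 + (-10855 - 520/3)) + 32753 = (16126 - 33085/3) + 32753 = 15293/3 + 32753 = 113552/3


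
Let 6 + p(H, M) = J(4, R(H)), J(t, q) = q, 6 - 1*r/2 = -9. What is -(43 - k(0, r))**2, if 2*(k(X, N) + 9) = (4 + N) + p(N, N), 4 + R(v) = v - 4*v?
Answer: -7225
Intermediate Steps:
R(v) = -4 - 3*v (R(v) = -4 + (v - 4*v) = -4 - 3*v)
r = 30 (r = 12 - 2*(-9) = 12 + 18 = 30)
p(H, M) = -10 - 3*H (p(H, M) = -6 + (-4 - 3*H) = -10 - 3*H)
k(X, N) = -12 - N (k(X, N) = -9 + ((4 + N) + (-10 - 3*N))/2 = -9 + (-6 - 2*N)/2 = -9 + (-3 - N) = -12 - N)
-(43 - k(0, r))**2 = -(43 - (-12 - 1*30))**2 = -(43 - (-12 - 30))**2 = -(43 - 1*(-42))**2 = -(43 + 42)**2 = -1*85**2 = -1*7225 = -7225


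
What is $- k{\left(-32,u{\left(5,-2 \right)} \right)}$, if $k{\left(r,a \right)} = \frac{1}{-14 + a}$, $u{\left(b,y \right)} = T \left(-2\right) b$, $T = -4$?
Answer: $- \frac{1}{26} \approx -0.038462$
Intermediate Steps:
$u{\left(b,y \right)} = 8 b$ ($u{\left(b,y \right)} = \left(-4\right) \left(-2\right) b = 8 b$)
$- k{\left(-32,u{\left(5,-2 \right)} \right)} = - \frac{1}{-14 + 8 \cdot 5} = - \frac{1}{-14 + 40} = - \frac{1}{26}$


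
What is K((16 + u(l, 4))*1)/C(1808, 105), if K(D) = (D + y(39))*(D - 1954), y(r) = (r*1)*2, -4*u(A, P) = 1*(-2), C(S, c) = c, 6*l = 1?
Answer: -6975/4 ≈ -1743.8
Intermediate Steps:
l = ⅙ (l = (⅙)*1 = ⅙ ≈ 0.16667)
u(A, P) = ½ (u(A, P) = -(-2)/4 = -¼*(-2) = ½)
y(r) = 2*r (y(r) = r*2 = 2*r)
K(D) = (-1954 + D)*(78 + D) (K(D) = (D + 2*39)*(D - 1954) = (D + 78)*(-1954 + D) = (78 + D)*(-1954 + D) = (-1954 + D)*(78 + D))
K((16 + u(l, 4))*1)/C(1808, 105) = (-152412 + ((16 + ½)*1)² - 1876*(16 + ½))/105 = (-152412 + ((33/2)*1)² - 30954)*(1/105) = (-152412 + (33/2)² - 1876*33/2)*(1/105) = (-152412 + 1089/4 - 30954)*(1/105) = -732375/4*1/105 = -6975/4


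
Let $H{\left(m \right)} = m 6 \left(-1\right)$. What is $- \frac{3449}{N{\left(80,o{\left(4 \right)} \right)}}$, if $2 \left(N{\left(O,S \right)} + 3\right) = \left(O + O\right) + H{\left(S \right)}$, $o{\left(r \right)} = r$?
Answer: $- \frac{3449}{65} \approx -53.062$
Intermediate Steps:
$H{\left(m \right)} = - 6 m$ ($H{\left(m \right)} = m \left(-6\right) = - 6 m$)
$N{\left(O,S \right)} = -3 + O - 3 S$ ($N{\left(O,S \right)} = -3 + \frac{\left(O + O\right) - 6 S}{2} = -3 + \frac{2 O - 6 S}{2} = -3 + \frac{- 6 S + 2 O}{2} = -3 + \left(O - 3 S\right) = -3 + O - 3 S$)
$- \frac{3449}{N{\left(80,o{\left(4 \right)} \right)}} = - \frac{3449}{-3 + 80 - 12} = - \frac{3449}{65}$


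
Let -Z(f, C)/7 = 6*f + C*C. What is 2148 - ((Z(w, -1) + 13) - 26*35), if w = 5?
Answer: 3262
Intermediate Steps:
Z(f, C) = -42*f - 7*C**2 (Z(f, C) = -7*(6*f + C*C) = -7*(6*f + C**2) = -7*(C**2 + 6*f) = -42*f - 7*C**2)
2148 - ((Z(w, -1) + 13) - 26*35) = 2148 - (((-42*5 - 7*(-1)**2) + 13) - 26*35) = 2148 - (((-210 - 7*1) + 13) - 910) = 2148 - (((-210 - 7) + 13) - 910) = 2148 - ((-217 + 13) - 910) = 2148 - (-204 - 910) = 2148 - 1*(-1114) = 2148 + 1114 = 3262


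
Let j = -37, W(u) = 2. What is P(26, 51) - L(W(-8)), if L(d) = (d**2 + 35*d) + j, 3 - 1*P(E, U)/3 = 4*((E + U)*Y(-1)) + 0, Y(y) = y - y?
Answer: -28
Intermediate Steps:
Y(y) = 0
P(E, U) = 9 (P(E, U) = 9 - 3*(4*((E + U)*0) + 0) = 9 - 3*(4*0 + 0) = 9 - 3*(0 + 0) = 9 - 3*0 = 9 + 0 = 9)
L(d) = -37 + d**2 + 35*d (L(d) = (d**2 + 35*d) - 37 = -37 + d**2 + 35*d)
P(26, 51) - L(W(-8)) = 9 - (-37 + 2**2 + 35*2) = 9 - (-37 + 4 + 70) = 9 - 1*37 = 9 - 37 = -28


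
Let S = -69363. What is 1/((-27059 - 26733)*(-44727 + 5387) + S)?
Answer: 1/2116107917 ≈ 4.7257e-10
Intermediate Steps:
1/((-27059 - 26733)*(-44727 + 5387) + S) = 1/((-27059 - 26733)*(-44727 + 5387) - 69363) = 1/(-53792*(-39340) - 69363) = 1/(2116177280 - 69363) = 1/2116107917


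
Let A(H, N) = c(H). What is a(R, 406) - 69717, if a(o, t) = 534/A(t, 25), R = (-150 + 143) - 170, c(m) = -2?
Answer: -69984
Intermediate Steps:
A(H, N) = -2
R = -177 (R = -7 - 170 = -177)
a(o, t) = -267 (a(o, t) = 534/(-2) = 534*(-1/2) = -267)
a(R, 406) - 69717 = -267 - 69717 = -69984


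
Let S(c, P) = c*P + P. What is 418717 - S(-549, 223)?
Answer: 540921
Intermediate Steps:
S(c, P) = P + P*c (S(c, P) = P*c + P = P + P*c)
418717 - S(-549, 223) = 418717 - 223*(1 - 549) = 418717 - 223*(-548) = 418717 - 1*(-122204) = 418717 + 122204 = 540921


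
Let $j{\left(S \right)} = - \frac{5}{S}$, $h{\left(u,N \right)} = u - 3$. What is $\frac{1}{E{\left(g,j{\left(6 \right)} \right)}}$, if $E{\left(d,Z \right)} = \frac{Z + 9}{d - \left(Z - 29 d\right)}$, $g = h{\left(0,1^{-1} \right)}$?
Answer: $- \frac{535}{49} \approx -10.918$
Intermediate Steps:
$h{\left(u,N \right)} = -3 + u$ ($h{\left(u,N \right)} = u - 3 = -3 + u$)
$g = -3$ ($g = -3 + 0 = -3$)
$E{\left(d,Z \right)} = \frac{9 + Z}{- Z + 30 d}$ ($E{\left(d,Z \right)} = \frac{9 + Z}{d - \left(Z - 29 d\right)} = \frac{9 + Z}{- Z + 30 d}$)
$\frac{1}{E{\left(g,j{\left(6 \right)} \right)}} = \frac{1}{\frac{1}{- \frac{-5}{6} + 30 \left(-3\right)} \left(9 - \frac{5}{6}\right)} = \frac{1}{\frac{1}{- \frac{-5}{6} - 90} \left(9 - \frac{5}{6}\right)} = \frac{1}{\frac{1}{\left(-1\right) \left(- \frac{5}{6}\right) - 90} \left(9 - \frac{5}{6}\right)} = \frac{1}{\frac{1}{\frac{5}{6} - 90} \cdot \frac{49}{6}} = \frac{1}{\frac{1}{- \frac{535}{6}} \cdot \frac{49}{6}} = \frac{1}{\left(- \frac{6}{535}\right) \frac{49}{6}} = \frac{1}{- \frac{49}{535}} = - \frac{535}{49}$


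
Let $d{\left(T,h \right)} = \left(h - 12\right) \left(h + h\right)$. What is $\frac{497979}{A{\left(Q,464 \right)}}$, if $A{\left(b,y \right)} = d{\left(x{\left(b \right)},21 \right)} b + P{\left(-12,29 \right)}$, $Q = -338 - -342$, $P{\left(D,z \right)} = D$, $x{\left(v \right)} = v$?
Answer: $\frac{165993}{500} \approx 331.99$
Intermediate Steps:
$d{\left(T,h \right)} = 2 h \left(-12 + h\right)$ ($d{\left(T,h \right)} = \left(h - 12\right) 2 h = \left(-12 + h\right) 2 h = 2 h \left(-12 + h\right)$)
$Q = 4$ ($Q = -338 + 342 = 4$)
$A{\left(b,y \right)} = -12 + 378 b$ ($A{\left(b,y \right)} = 2 \cdot 21 \left(-12 + 21\right) b - 12 = 2 \cdot 21 \cdot 9 b - 12 = 378 b - 12 = -12 + 378 b$)
$\frac{497979}{A{\left(Q,464 \right)}} = \frac{497979}{-12 + 378 \cdot 4} = \frac{497979}{-12 + 1512} = \frac{497979}{1500} = 497979 \cdot \frac{1}{1500} = \frac{165993}{500}$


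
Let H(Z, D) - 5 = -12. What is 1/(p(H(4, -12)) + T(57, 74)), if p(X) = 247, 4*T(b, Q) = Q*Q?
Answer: 1/1616 ≈ 0.00061881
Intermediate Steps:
H(Z, D) = -7 (H(Z, D) = 5 - 12 = -7)
T(b, Q) = Q**2/4 (T(b, Q) = (Q*Q)/4 = Q**2/4)
1/(p(H(4, -12)) + T(57, 74)) = 1/(247 + (1/4)*74**2) = 1/(247 + (1/4)*5476) = 1/(247 + 1369) = 1/1616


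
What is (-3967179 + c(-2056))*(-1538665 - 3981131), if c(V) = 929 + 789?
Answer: 21888535765956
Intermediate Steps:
c(V) = 1718
(-3967179 + c(-2056))*(-1538665 - 3981131) = (-3967179 + 1718)*(-1538665 - 3981131) = -3965461*(-5519796) = 21888535765956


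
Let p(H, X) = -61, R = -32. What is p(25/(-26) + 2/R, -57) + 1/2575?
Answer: -157074/2575 ≈ -61.000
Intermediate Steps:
p(25/(-26) + 2/R, -57) + 1/2575 = -61 + 1/2575 = -157074/2575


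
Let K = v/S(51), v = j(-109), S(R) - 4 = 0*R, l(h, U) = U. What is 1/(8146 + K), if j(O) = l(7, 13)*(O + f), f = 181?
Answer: 1/8380 ≈ 0.00011933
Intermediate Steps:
S(R) = 4 (S(R) = 4 + 0*R = 4 + 0 = 4)
j(O) = 2353 + 13*O (j(O) = 13*(O + 181) = 13*(181 + O) = 2353 + 13*O)
v = 936 (v = 2353 + 13*(-109) = 2353 - 1417 = 936)
K = 234 (K = 936/4 = 936*(1/4) = 234)
1/(8146 + K) = 1/(8146 + 234) = 1/8380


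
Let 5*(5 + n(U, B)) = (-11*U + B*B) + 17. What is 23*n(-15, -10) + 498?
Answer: 8401/5 ≈ 1680.2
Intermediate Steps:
n(U, B) = -8/5 - 11*U/5 + B**2/5 (n(U, B) = -5 + ((-11*U + B*B) + 17)/5 = -5 + ((-11*U + B**2) + 17)/5 = -5 + ((B**2 - 11*U) + 17)/5 = -5 + (17 + B**2 - 11*U)/5 = -5 + (17/5 - 11*U/5 + B**2/5) = -8/5 - 11*U/5 + B**2/5)
23*n(-15, -10) + 498 = 23*(-8/5 - 11/5*(-15) + (1/5)*(-10)**2) + 498 = 23*(-8/5 + 33 + (1/5)*100) + 498 = 23*(-8/5 + 33 + 20) + 498 = 23*(257/5) + 498 = 5911/5 + 498 = 8401/5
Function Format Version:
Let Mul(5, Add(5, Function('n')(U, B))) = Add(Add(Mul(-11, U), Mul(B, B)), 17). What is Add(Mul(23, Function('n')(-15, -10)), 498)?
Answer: Rational(8401, 5) ≈ 1680.2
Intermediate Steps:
Function('n')(U, B) = Add(Rational(-8, 5), Mul(Rational(-11, 5), U), Mul(Rational(1, 5), Pow(B, 2))) (Function('n')(U, B) = Add(-5, Mul(Rational(1, 5), Add(Add(Mul(-11, U), Mul(B, B)), 17))) = Add(-5, Mul(Rational(1, 5), Add(Add(Mul(-11, U), Pow(B, 2)), 17))) = Add(-5, Mul(Rational(1, 5), Add(Add(Pow(B, 2), Mul(-11, U)), 17))) = Add(-5, Mul(Rational(1, 5), Add(17, Pow(B, 2), Mul(-11, U)))) = Add(-5, Add(Rational(17, 5), Mul(Rational(-11, 5), U), Mul(Rational(1, 5), Pow(B, 2)))) = Add(Rational(-8, 5), Mul(Rational(-11, 5), U), Mul(Rational(1, 5), Pow(B, 2))))
Add(Mul(23, Function('n')(-15, -10)), 498) = Add(Mul(23, Add(Rational(-8, 5), Mul(Rational(-11, 5), -15), Mul(Rational(1, 5), Pow(-10, 2)))), 498) = Add(Mul(23, Add(Rational(-8, 5), 33, Mul(Rational(1, 5), 100))), 498) = Add(Mul(23, Add(Rational(-8, 5), 33, 20)), 498) = Add(Mul(23, Rational(257, 5)), 498) = Add(Rational(5911, 5), 498) = Rational(8401, 5)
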